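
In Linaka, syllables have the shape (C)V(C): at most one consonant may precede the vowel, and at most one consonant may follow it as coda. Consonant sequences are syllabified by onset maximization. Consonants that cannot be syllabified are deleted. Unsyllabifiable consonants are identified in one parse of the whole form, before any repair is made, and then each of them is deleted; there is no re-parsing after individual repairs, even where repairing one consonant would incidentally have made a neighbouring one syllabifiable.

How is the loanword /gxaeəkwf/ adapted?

xaeək

The consonants /g/, /w/, /f/ cannot be parsed into a legal (C)V(C) syllable (at most one coda consonant is licensed; onsets are limited to one consonant).
Deletion applies to /g/, /w/, /f/.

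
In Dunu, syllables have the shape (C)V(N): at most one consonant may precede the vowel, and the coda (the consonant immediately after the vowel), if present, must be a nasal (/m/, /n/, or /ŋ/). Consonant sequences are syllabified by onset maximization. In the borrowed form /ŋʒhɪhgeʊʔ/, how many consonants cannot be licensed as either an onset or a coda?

The consonants /ŋ/, /ʒ/, /h/, /ʔ/ cannot be parsed into a legal (C)V(N) syllable (only a nasal (/m/, /n/, or /ŋ/) is licensed in coda position; onsets are limited to one consonant).

4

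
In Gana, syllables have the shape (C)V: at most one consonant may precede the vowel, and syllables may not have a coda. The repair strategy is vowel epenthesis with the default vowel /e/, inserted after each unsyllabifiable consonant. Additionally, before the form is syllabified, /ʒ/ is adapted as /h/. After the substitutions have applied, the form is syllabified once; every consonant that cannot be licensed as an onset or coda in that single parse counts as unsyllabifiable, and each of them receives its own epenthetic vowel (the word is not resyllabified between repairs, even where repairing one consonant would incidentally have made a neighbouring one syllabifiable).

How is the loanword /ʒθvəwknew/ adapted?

Substitution: /ʒ/ → /h/, giving /hθvəwknew/.
The consonants /h/, /θ/, /w/, /k/, /w/ cannot be parsed into a legal (C)V syllable (no codas are permitted; onsets are limited to one consonant).
Each unlicensed consonant becomes the onset of a new syllable: /h/ → /he/, /θ/ → /θe/, /w/ → /we/, /k/ → /ke/, /w/ → /we/.

heθevəwekenewe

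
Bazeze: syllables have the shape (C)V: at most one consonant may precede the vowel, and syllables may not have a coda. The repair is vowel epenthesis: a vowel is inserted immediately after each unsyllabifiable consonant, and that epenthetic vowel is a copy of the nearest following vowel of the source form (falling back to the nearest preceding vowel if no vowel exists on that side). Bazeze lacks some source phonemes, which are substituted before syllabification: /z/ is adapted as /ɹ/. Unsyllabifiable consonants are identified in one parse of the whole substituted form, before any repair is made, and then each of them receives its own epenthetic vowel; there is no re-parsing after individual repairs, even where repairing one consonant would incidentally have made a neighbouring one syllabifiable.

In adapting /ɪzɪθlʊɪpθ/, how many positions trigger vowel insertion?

After substitution the input is /ɪɹɪθlʊɪpθ/.
The unsyllabifiable consonants are /θ/, /p/, /θ/; each receives one epenthetic vowel.

3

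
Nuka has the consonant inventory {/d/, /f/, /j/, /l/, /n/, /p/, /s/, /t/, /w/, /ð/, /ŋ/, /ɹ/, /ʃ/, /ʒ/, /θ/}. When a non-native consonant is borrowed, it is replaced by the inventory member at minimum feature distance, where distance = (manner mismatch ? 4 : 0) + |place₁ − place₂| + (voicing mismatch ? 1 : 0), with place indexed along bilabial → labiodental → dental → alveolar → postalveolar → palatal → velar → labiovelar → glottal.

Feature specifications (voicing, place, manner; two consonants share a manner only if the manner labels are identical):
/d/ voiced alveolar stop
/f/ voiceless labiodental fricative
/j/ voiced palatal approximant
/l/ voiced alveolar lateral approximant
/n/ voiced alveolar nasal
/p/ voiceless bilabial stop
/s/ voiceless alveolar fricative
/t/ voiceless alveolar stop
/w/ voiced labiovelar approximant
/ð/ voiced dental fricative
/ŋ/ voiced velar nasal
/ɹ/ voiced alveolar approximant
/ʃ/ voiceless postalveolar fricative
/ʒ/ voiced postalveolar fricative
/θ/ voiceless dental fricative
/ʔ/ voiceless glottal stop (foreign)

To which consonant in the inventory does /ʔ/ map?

t

/t/ is closest: same manner (stop), place distance 5 (glottal→alveolar), same voicing; total 5. Next closest is /d/ at distance 6.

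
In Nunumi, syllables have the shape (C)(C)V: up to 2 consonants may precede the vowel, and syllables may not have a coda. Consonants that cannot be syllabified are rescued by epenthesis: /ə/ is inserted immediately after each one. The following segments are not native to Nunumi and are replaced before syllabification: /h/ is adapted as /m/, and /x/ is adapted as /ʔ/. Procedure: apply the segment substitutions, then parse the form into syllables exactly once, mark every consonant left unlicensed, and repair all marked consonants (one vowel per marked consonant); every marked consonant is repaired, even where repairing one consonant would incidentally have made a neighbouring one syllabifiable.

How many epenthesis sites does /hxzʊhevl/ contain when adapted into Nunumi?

3

After substitution the input is /mʔzʊmevl/.
The unsyllabifiable consonants are /m/, /v/, /l/; each receives one epenthetic vowel.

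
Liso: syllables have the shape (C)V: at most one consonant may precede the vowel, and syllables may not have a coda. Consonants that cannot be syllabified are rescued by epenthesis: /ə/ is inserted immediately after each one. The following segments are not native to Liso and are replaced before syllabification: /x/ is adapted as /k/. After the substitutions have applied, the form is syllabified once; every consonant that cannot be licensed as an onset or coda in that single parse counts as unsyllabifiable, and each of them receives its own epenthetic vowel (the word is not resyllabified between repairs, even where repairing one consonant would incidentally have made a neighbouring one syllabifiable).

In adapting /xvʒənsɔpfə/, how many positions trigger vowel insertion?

After substitution the input is /kvʒənsɔpfə/.
The unsyllabifiable consonants are /k/, /v/, /n/, /p/; each receives one epenthetic vowel.

4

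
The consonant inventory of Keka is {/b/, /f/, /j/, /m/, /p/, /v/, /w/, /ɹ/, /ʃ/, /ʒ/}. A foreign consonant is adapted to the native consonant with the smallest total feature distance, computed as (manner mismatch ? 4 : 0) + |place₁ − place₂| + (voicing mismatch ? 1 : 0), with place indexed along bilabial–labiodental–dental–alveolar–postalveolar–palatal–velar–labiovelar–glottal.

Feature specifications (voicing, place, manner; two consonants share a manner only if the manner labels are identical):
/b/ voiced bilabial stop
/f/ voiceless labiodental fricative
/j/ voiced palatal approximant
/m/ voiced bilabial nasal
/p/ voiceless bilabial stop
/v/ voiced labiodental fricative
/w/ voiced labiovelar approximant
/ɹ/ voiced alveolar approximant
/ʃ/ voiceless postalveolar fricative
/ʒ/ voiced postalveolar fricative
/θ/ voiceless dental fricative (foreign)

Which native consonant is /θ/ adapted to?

f

/f/ is closest: same manner (fricative), place distance 1 (dental→labiodental), same voicing; total 1. Next closest is /v/ at distance 2.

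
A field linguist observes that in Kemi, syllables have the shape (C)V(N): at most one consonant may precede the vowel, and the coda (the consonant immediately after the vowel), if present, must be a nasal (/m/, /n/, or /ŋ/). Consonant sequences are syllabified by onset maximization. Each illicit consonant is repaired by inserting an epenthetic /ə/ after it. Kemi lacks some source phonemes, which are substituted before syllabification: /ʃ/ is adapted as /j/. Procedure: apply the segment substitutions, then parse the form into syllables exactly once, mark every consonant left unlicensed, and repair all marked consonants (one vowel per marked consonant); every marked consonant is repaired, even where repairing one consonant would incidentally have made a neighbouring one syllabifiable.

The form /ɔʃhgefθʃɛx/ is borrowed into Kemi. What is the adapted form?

Substitution: /ʃ/ → /j/, giving /ɔjhgefθjɛx/.
Under (C)V(N), the unsyllabifiable consonants are /j/, /h/, /f/, /θ/, /x/ (only a nasal (/m/, /n/, or /ŋ/) is licensed in coda position; onsets are limited to one consonant).
Epenthesis after each stranded consonant: /j/ → /jə/, /h/ → /hə/, /f/ → /fə/, /θ/ → /θə/, /x/ → /xə/.

ɔjəhəgefəθəjɛxə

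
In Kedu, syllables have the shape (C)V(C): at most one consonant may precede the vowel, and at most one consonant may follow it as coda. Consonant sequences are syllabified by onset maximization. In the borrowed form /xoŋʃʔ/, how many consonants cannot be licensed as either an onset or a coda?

Under (C)V(C), the unsyllabifiable consonants are /ʃ/, /ʔ/ (at most one coda consonant is licensed; onsets are limited to one consonant).

2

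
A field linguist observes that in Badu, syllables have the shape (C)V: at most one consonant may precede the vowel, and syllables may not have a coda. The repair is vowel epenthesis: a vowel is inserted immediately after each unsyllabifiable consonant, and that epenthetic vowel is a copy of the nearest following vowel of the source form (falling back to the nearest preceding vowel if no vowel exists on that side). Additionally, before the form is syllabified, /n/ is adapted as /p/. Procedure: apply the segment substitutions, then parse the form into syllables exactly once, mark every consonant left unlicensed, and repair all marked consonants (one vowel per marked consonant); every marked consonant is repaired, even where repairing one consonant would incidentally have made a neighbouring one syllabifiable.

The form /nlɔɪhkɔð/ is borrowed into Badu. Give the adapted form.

pɔlɔɪhɔkɔðɔ

Substitution: /n/ → /p/, giving /plɔɪhkɔð/.
The consonants /p/, /h/, /ð/ cannot be parsed into a legal (C)V syllable (no codas are permitted; onsets are limited to one consonant).
Each unlicensed consonant becomes the onset of a new syllable: /p/ → /pɔ/, /h/ → /hɔ/, /ð/ → /ðɔ/.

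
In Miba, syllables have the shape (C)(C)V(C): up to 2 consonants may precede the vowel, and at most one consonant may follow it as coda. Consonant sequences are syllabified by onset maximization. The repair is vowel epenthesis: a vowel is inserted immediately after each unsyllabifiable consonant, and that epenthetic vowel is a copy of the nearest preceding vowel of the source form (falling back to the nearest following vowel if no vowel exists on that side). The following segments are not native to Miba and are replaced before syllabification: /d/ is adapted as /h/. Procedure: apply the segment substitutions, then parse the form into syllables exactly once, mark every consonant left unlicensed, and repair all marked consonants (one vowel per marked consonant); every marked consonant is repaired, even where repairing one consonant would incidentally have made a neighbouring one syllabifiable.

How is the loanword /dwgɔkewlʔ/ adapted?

hɔwgɔkewleʔe

Substitution: /d/ → /h/, giving /hwgɔkewlʔ/.
Syllabifying with onset maximization leaves /h/, /l/, /ʔ/ stranded (at most one coda consonant is licensed; onsets may contain at most 2 consonants).
Epenthesis after each stranded consonant: /h/ → /hɔ/, /l/ → /le/, /ʔ/ → /ʔe/.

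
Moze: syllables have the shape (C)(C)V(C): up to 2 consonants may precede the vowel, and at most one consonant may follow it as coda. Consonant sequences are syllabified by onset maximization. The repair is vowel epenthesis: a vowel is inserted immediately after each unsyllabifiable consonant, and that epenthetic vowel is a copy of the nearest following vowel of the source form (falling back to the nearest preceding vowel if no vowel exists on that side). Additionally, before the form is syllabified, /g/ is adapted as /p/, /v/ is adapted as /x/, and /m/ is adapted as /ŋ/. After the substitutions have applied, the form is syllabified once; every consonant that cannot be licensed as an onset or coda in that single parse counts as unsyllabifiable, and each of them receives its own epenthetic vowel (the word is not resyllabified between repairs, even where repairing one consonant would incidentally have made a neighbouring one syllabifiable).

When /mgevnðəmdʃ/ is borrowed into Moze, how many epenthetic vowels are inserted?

2

After substitution the input is /ŋpexnðəŋdʃ/.
The unsyllabifiable consonants are /d/, /ʃ/; each receives one epenthetic vowel.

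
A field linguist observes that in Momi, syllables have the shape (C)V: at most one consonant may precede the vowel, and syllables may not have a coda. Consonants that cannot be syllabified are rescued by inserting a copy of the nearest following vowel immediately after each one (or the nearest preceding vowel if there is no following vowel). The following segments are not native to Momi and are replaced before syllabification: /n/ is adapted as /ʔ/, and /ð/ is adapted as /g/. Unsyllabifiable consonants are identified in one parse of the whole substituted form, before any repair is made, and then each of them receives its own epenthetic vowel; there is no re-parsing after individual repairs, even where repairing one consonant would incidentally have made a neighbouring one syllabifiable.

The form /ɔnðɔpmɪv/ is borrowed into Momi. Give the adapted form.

ɔʔɔgɔpɪmɪvɪ

Substitution: /n/ → /ʔ/, /ð/ → /g/, giving /ɔʔgɔpmɪv/.
Under (C)V, the unsyllabifiable consonants are /ʔ/, /p/, /v/ (no codas are permitted; onsets are limited to one consonant).
Each unlicensed consonant becomes the onset of a new syllable: /ʔ/ → /ʔɔ/, /p/ → /pɪ/, /v/ → /vɪ/.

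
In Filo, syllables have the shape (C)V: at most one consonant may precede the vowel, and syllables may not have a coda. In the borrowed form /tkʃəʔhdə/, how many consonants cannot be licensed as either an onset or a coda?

Syllabifying with onset maximization leaves /t/, /k/, /ʔ/, /h/ stranded (no codas are permitted; onsets are limited to one consonant).

4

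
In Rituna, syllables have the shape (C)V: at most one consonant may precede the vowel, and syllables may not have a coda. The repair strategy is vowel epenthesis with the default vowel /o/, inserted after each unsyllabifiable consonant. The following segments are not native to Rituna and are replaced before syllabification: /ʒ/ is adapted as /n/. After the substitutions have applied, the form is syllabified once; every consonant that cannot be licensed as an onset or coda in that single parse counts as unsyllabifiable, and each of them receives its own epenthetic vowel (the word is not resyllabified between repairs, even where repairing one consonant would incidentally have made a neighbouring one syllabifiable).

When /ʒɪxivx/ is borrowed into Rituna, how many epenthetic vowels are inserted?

2

After substitution the input is /nɪxivx/.
The unsyllabifiable consonants are /v/, /x/; each receives one epenthetic vowel.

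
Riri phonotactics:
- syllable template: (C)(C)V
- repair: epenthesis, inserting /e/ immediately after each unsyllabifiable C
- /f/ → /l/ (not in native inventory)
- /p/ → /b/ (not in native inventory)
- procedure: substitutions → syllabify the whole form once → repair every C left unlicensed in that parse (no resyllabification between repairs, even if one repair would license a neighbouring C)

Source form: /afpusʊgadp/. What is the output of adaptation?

albusʊgadebe

Substitution: /f/ → /l/, /p/ → /b/, giving /albusʊgadb/.
Under (C)(C)V, the unsyllabifiable consonants are /d/, /b/ (no codas are permitted; onsets may contain at most 2 consonants).
Each unlicensed consonant becomes the onset of a new syllable: /d/ → /de/, /b/ → /be/.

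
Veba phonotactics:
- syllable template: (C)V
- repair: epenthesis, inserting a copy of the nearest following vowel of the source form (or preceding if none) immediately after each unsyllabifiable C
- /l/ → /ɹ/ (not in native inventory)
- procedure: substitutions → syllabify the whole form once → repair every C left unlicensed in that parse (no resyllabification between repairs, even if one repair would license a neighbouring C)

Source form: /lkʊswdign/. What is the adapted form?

Substitution: /l/ → /ɹ/, giving /ɹkʊswdign/.
Under (C)V, the unsyllabifiable consonants are /ɹ/, /s/, /w/, /g/, /n/ (no codas are permitted; onsets are limited to one consonant).
Inserting the epenthetic vowel yields /ɹ/ → /ɹʊ/, /s/ → /si/, /w/ → /wi/, /g/ → /gi/, /n/ → /ni/.

ɹʊkʊsiwidigini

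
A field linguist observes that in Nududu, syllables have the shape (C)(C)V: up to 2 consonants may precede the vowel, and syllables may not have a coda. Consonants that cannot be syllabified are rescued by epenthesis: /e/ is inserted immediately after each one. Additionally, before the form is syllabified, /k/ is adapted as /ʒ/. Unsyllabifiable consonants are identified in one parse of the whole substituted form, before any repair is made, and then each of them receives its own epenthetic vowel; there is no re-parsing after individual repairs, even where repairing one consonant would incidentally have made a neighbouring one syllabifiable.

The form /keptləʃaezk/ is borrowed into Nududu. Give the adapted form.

Substitution: /k/ → /ʒ/, giving /ʒeptləʃaezʒ/.
Under (C)(C)V, the unsyllabifiable consonants are /p/, /z/, /ʒ/ (no codas are permitted; onsets may contain at most 2 consonants).
Epenthesis after each stranded consonant: /p/ → /pe/, /z/ → /ze/, /ʒ/ → /ʒe/.

ʒepetləʃaezeʒe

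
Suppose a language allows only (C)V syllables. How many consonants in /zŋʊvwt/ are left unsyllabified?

4

Syllabifying with onset maximization leaves /z/, /v/, /w/, /t/ stranded (no codas are permitted; onsets are limited to one consonant).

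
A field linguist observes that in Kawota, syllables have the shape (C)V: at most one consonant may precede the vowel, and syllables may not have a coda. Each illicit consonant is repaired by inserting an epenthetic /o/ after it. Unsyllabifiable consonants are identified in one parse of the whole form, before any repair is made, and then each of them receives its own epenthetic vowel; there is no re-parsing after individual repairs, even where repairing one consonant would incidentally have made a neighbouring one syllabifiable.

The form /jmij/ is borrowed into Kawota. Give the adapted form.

Syllabifying with onset maximization leaves /j/, /j/ stranded (no codas are permitted; onsets are limited to one consonant).
Inserting the epenthetic vowel yields /j/ → /jo/, /j/ → /jo/.

jomijo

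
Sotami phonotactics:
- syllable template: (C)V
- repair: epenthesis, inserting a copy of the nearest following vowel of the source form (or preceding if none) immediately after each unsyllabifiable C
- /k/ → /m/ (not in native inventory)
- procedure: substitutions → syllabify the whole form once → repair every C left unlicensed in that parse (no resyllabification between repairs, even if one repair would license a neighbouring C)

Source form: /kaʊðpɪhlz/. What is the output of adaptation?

maʊðɪpɪhɪlɪzɪ

Substitution: /k/ → /m/, giving /maʊðpɪhlz/.
Under (C)V, the unsyllabifiable consonants are /ð/, /h/, /l/, /z/ (no codas are permitted; onsets are limited to one consonant).
Epenthesis after each stranded consonant: /ð/ → /ðɪ/, /h/ → /hɪ/, /l/ → /lɪ/, /z/ → /zɪ/.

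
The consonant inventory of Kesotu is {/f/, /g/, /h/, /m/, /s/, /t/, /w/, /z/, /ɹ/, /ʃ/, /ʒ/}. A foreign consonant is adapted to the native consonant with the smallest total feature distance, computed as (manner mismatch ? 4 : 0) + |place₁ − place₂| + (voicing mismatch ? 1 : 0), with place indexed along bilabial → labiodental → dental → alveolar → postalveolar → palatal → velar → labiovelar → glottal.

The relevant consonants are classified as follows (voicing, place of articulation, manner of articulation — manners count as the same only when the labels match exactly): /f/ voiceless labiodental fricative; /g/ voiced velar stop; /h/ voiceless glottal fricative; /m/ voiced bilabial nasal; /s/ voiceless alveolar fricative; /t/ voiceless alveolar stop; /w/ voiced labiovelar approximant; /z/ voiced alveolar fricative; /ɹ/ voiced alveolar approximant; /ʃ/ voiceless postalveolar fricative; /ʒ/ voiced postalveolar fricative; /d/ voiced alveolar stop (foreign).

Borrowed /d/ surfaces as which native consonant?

t

/t/ is closest: same manner (stop), place distance 0 (alveolar→alveolar), voicing differs (+1); total 1. Next closest is /g/ at distance 3.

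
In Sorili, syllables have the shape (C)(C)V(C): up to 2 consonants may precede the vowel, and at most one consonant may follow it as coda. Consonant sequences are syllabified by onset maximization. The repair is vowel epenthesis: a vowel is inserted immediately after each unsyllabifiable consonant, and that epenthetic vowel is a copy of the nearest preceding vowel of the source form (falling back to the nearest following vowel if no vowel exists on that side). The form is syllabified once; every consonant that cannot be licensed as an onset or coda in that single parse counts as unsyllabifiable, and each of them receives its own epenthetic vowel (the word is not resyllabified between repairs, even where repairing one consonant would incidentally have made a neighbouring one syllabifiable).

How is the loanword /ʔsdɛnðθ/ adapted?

Syllabifying with onset maximization leaves /ʔ/, /ð/, /θ/ stranded (at most one coda consonant is licensed; onsets may contain at most 2 consonants).
Each unlicensed consonant becomes the onset of a new syllable: /ʔ/ → /ʔɛ/, /ð/ → /ðɛ/, /θ/ → /θɛ/.

ʔɛsdɛnðɛθɛ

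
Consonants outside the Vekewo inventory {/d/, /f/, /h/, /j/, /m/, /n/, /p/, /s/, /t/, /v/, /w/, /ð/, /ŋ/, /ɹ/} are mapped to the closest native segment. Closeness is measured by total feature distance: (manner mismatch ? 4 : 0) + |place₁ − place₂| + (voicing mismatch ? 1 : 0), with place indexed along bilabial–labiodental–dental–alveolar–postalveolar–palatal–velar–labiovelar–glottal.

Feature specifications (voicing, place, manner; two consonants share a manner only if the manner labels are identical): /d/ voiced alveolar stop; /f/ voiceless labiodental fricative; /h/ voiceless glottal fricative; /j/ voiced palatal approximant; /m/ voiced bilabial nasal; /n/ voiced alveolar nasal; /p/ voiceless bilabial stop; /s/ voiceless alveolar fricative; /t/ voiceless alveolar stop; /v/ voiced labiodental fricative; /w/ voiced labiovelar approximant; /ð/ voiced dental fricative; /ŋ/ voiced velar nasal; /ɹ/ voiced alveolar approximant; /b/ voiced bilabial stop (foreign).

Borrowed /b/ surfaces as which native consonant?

/p/ is closest: same manner (stop), place distance 0 (bilabial→bilabial), voicing differs (+1); total 1. Next closest is /d/ at distance 3.

p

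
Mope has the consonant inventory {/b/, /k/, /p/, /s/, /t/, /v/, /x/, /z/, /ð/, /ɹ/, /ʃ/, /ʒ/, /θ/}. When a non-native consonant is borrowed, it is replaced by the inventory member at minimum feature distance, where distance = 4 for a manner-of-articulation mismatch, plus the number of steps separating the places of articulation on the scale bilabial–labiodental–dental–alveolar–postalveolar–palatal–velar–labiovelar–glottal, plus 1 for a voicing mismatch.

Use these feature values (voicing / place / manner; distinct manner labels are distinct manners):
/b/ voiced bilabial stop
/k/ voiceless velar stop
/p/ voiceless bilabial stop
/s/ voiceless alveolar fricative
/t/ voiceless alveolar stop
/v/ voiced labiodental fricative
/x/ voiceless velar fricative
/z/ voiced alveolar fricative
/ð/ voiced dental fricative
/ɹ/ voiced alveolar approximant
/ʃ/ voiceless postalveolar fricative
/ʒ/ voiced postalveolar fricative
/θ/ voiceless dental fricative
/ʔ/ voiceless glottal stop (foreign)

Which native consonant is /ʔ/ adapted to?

/k/ is closest: same manner (stop), place distance 2 (glottal→velar), same voicing; total 2. Next closest is /t/ at distance 5.

k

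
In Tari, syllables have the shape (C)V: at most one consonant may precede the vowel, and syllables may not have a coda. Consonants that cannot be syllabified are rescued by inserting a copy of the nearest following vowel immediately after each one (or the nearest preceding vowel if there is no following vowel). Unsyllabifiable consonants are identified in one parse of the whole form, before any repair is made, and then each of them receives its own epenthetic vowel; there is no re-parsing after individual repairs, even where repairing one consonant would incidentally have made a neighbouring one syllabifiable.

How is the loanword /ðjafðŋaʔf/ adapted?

ðajafaðaŋaʔafa

Under (C)V, the unsyllabifiable consonants are /ð/, /f/, /ð/, /ʔ/, /f/ (no codas are permitted; onsets are limited to one consonant).
Each unlicensed consonant becomes the onset of a new syllable: /ð/ → /ða/, /f/ → /fa/, /ð/ → /ða/, /ʔ/ → /ʔa/, /f/ → /fa/.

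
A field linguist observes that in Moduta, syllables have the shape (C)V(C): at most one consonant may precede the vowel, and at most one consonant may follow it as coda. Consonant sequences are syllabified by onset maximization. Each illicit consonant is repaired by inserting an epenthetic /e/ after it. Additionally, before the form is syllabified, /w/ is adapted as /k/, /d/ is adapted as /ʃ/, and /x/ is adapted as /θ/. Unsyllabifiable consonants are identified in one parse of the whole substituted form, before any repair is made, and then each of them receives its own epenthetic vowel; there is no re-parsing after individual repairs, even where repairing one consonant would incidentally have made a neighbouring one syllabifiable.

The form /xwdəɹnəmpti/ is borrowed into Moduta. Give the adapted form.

θekeʃəɹnəmpeti

Substitution: /x/ → /θ/, /w/ → /k/, /d/ → /ʃ/, giving /θkʃəɹnəmpti/.
The consonants /θ/, /k/, /p/ cannot be parsed into a legal (C)V(C) syllable (at most one coda consonant is licensed; onsets are limited to one consonant).
Epenthesis after each stranded consonant: /θ/ → /θe/, /k/ → /ke/, /p/ → /pe/.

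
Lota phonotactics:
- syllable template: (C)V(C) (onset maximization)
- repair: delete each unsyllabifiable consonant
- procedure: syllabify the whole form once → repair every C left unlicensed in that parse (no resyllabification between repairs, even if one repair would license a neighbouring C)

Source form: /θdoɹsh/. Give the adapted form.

Under (C)V(C), the unsyllabifiable consonants are /θ/, /s/, /h/ (at most one coda consonant is licensed; onsets are limited to one consonant).
Deleting the stranded consonants removes /θ/, /s/, /h/.

doɹ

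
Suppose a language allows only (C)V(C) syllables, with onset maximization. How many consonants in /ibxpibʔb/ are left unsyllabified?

3

Under (C)V(C), the unsyllabifiable consonants are /x/, /ʔ/, /b/ (at most one coda consonant is licensed; onsets are limited to one consonant).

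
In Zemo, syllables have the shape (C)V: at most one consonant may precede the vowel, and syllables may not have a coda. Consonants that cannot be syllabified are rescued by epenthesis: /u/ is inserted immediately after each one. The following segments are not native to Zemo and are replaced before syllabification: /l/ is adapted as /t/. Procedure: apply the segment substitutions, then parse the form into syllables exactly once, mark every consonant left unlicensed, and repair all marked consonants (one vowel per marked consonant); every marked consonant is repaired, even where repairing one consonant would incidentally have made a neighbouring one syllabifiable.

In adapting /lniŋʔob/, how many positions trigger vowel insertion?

After substitution the input is /tniŋʔob/.
The unsyllabifiable consonants are /t/, /ŋ/, /b/; each receives one epenthetic vowel.

3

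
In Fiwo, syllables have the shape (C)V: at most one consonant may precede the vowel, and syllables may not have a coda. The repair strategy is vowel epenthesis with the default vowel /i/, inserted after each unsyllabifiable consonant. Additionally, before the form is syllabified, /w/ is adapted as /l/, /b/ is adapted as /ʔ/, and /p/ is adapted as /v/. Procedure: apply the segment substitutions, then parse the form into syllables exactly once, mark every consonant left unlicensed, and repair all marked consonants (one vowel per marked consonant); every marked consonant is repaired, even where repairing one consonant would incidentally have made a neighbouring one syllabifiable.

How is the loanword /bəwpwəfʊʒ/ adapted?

ʔəliviləfʊʒi

Substitution: /b/ → /ʔ/, /w/ → /l/, /p/ → /v/, giving /ʔəlvləfʊʒ/.
Under (C)V, the unsyllabifiable consonants are /l/, /v/, /ʒ/ (no codas are permitted; onsets are limited to one consonant).
Inserting the epenthetic vowel yields /l/ → /li/, /v/ → /vi/, /ʒ/ → /ʒi/.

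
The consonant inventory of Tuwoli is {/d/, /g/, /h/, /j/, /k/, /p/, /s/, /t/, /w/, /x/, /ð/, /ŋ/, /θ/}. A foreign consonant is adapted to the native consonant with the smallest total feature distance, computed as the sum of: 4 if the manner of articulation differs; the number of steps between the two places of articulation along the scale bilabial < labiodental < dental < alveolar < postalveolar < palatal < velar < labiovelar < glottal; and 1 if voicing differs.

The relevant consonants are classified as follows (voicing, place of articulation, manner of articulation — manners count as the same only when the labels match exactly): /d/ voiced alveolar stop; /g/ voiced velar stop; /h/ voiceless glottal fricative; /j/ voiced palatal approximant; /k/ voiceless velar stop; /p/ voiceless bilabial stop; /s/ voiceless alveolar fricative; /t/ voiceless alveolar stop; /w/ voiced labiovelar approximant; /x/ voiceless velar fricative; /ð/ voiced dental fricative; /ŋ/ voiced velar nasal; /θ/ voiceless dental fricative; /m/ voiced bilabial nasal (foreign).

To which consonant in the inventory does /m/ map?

p

/p/ is closest: manner differs (nasal→stop, +4), place distance 0 (bilabial→bilabial), voicing differs (+1); total 5. Next closest is /ð/ at distance 6.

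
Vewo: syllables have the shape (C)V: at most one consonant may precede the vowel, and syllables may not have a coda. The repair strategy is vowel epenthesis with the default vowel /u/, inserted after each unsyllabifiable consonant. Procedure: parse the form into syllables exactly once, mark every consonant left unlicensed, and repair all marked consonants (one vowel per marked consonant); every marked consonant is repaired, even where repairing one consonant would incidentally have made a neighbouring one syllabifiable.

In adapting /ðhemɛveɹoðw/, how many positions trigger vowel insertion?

The unsyllabifiable consonants are /ð/, /ð/, /w/; each receives one epenthetic vowel.

3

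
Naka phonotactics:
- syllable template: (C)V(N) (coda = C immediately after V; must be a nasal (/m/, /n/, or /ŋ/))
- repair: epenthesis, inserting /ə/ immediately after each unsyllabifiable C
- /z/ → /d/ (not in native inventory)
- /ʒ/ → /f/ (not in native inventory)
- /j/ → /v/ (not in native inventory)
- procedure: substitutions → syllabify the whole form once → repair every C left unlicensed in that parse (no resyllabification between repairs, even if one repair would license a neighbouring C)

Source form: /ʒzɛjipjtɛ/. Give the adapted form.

Substitution: /ʒ/ → /f/, /z/ → /d/, /j/ → /v/, giving /fdɛvipvtɛ/.
Syllabifying with onset maximization leaves /f/, /p/, /v/ stranded (only a nasal (/m/, /n/, or /ŋ/) is licensed in coda position; onsets are limited to one consonant).
Epenthesis after each stranded consonant: /f/ → /fə/, /p/ → /pə/, /v/ → /və/.

fədɛvipəvətɛ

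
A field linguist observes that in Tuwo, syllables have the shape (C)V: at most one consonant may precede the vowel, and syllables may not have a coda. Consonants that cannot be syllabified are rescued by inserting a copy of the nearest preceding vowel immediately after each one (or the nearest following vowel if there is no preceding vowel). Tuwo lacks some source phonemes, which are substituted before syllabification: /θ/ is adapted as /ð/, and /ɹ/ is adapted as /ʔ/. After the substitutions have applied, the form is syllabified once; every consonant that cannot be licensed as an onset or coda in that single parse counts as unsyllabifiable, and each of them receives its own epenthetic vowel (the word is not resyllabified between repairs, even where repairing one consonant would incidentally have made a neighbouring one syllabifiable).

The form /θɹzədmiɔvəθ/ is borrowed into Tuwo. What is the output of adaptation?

ðəʔəzədəmiɔvəðə

Substitution: /θ/ → /ð/, /ɹ/ → /ʔ/, giving /ðʔzədmiɔvəð/.
The consonants /ð/, /ʔ/, /d/, /ð/ cannot be parsed into a legal (C)V syllable (no codas are permitted; onsets are limited to one consonant).
Each unlicensed consonant becomes the onset of a new syllable: /ð/ → /ðə/, /ʔ/ → /ʔə/, /d/ → /də/, /ð/ → /ðə/.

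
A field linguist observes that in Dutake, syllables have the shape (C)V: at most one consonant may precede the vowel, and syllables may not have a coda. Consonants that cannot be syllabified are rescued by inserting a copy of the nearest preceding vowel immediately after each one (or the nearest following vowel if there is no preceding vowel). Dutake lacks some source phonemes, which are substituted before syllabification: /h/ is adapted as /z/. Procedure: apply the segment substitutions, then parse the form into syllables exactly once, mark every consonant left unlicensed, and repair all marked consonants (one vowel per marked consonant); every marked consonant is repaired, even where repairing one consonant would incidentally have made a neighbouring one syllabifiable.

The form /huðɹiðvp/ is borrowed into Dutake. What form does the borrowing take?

Substitution: /h/ → /z/, giving /zuðɹiðvp/.
Under (C)V, the unsyllabifiable consonants are /ð/, /ð/, /v/, /p/ (no codas are permitted; onsets are limited to one consonant).
Epenthesis after each stranded consonant: /ð/ → /ðu/, /ð/ → /ði/, /v/ → /vi/, /p/ → /pi/.

zuðuɹiðivipi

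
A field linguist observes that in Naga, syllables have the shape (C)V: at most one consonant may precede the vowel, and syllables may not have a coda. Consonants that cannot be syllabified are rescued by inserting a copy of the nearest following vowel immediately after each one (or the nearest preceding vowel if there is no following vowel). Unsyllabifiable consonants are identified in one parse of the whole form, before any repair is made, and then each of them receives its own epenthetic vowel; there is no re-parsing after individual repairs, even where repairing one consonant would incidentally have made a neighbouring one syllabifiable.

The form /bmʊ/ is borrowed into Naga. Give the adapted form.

bʊmʊ

Under (C)V, the unsyllabifiable consonants are /b/ (no codas are permitted; onsets are limited to one consonant).
Each unlicensed consonant becomes the onset of a new syllable: /b/ → /bʊ/.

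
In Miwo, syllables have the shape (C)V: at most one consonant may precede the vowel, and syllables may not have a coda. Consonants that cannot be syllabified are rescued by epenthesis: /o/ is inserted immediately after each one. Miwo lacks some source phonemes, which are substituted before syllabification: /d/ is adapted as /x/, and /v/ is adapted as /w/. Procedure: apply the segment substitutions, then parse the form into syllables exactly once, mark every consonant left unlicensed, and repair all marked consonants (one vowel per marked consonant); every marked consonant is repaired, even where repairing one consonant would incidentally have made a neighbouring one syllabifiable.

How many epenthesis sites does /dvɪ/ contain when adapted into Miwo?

After substitution the input is /xwɪ/.
The unsyllabifiable consonants are /x/; each receives one epenthetic vowel.

1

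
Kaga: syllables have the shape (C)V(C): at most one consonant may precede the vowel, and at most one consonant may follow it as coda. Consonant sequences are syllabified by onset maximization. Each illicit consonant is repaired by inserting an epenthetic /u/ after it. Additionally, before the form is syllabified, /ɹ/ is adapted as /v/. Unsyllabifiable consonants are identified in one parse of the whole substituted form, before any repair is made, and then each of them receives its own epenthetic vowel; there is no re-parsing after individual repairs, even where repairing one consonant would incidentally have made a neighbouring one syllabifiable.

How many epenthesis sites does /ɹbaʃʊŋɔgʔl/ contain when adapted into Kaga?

3

After substitution the input is /vbaʃʊŋɔgʔl/.
The unsyllabifiable consonants are /v/, /ʔ/, /l/; each receives one epenthetic vowel.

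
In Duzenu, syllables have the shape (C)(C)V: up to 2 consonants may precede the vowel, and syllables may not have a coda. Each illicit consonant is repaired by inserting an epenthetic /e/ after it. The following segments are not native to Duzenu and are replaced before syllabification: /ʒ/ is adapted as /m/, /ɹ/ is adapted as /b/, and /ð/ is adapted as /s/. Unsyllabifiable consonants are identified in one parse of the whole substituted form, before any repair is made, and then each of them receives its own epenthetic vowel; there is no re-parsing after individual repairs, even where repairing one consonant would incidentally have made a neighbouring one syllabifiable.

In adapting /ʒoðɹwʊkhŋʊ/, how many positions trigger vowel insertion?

After substitution the input is /mosbwʊkhŋʊ/.
The unsyllabifiable consonants are /s/, /k/; each receives one epenthetic vowel.

2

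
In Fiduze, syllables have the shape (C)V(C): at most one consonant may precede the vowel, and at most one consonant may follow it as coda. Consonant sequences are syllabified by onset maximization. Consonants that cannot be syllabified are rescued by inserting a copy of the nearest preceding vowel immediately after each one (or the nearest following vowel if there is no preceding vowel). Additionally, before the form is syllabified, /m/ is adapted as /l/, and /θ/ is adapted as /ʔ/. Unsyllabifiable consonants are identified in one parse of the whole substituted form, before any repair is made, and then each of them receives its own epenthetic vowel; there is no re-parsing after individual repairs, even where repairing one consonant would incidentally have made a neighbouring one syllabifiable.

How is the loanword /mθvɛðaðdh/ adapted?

lɛʔɛvɛðaðdaha

Substitution: /m/ → /l/, /θ/ → /ʔ/, giving /lʔvɛðaðdh/.
Syllabifying with onset maximization leaves /l/, /ʔ/, /d/, /h/ stranded (at most one coda consonant is licensed; onsets are limited to one consonant).
Each unlicensed consonant becomes the onset of a new syllable: /l/ → /lɛ/, /ʔ/ → /ʔɛ/, /d/ → /da/, /h/ → /ha/.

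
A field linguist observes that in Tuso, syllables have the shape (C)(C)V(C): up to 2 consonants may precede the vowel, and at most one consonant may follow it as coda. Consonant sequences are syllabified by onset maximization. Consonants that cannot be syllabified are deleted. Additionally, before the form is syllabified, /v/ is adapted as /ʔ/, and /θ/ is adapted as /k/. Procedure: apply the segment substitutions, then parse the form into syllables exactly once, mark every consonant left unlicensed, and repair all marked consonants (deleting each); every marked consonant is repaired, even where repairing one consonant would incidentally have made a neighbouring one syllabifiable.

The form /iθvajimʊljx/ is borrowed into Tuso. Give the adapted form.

Substitution: /θ/ → /k/, /v/ → /ʔ/, giving /ikʔajimʊljx/.
The consonants /j/, /x/ cannot be parsed into a legal (C)(C)V(C) syllable (at most one coda consonant is licensed; onsets may contain at most 2 consonants).
Deleting the stranded consonants removes /j/, /x/.

ikʔajimʊl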